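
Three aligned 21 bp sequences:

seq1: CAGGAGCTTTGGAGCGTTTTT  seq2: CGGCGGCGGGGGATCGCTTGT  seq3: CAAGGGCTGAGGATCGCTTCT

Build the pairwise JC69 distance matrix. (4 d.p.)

seq1–seq2: 9/21 sites differ → p ≈ 0.428571, d = −0.75 ln(1 − 0.571428) = 0.635472 ≈ 0.6355.
seq1–seq3: 7/21 sites differ → p ≈ 0.333333, d = −0.75 ln(1 − 0.444444) = 0.440839 ≈ 0.4408.
seq2–seq3: 6/21 sites differ → p ≈ 0.285714, d = −0.75 ln(1 − 0.380952) = 0.359679 ≈ 0.3597.

d(seq1,seq2) = 0.6355, d(seq1,seq3) = 0.4408, d(seq2,seq3) = 0.3597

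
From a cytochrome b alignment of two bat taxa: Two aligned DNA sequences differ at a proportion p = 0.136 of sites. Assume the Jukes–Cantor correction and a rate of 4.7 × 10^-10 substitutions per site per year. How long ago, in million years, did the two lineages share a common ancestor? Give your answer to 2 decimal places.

d = −(3/4) ln(1 − 4p/3) = −0.75 ln(1 − 0.181333) = −0.75 ln(0.818667)
  = −0.75 × (-0.200078) = 0.150059 substitutions/site.
Under a molecular clock d = 2μt, so t = d/(2μ) = 0.150059 / (2 × 4.7 × 10^-10) = 159.64 million years.

159.64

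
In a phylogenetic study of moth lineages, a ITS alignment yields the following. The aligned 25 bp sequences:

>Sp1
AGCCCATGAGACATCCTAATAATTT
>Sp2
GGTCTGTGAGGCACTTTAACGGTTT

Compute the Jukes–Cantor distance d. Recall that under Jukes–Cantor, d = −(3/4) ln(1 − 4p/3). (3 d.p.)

The sequences differ at 11 of 25 sites, so p = 11/25 = 0.44.
d = −(3/4) ln(1 − 4p/3) = −0.75 ln(1 − 0.586667) = −0.75 ln(0.413333)
  = −0.75 × (-0.883502) = 0.662627 substitutions/site.

0.663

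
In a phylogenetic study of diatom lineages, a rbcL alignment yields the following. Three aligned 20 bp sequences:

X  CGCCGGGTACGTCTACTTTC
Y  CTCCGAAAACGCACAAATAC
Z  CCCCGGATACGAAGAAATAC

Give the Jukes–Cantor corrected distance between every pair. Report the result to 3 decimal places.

X–Y: 10/20 sites differ → p = 0.5, d = −0.75 ln(1 − 0.666667) = 0.823960 ≈ 0.824.
X–Z: 8/20 sites differ → p = 0.4, d = −0.75 ln(1 − 0.533333) = 0.571605 ≈ 0.572.
Y–Z: 5/20 sites differ → p = 0.25, d = −0.75 ln(1 − 0.333333) = 0.304098 ≈ 0.304.

d(X,Y) = 0.824, d(X,Z) = 0.572, d(Y,Z) = 0.304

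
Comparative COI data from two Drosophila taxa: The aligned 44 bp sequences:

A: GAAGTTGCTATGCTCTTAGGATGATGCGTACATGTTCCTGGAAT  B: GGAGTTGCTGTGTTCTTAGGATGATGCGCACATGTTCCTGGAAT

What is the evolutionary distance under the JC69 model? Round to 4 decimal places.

The sequences differ at 4 of 44 sites (2, 10, 13, 29), so p = 4/44 ≈ 0.090909.
d = −(3/4) ln(1 − 4p/3) = −0.75 ln(1 − 0.121212) = −0.75 ln(0.878788)
  = −0.75 × (-0.129212) = 0.096909 substitutions/site.

0.0969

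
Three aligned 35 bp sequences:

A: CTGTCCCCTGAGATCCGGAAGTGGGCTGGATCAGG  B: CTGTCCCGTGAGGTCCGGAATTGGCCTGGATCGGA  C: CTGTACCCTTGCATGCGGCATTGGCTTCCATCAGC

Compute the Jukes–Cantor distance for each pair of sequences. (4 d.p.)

d(A,B) = 0.1946, d(A,C) = 0.4582, d(B,C) = 0.5128

A–B: 6/35 sites differ → p ≈ 0.171429, d = −0.75 ln(1 − 0.228572) = 0.194634 ≈ 0.1946.
A–C: 12/35 sites differ → p ≈ 0.342857, d = −0.75 ln(1 − 0.457143) = 0.458182 ≈ 0.4582.
B–C: 13/35 sites differ → p ≈ 0.371429, d = −0.75 ln(1 − 0.495239) = 0.512753 ≈ 0.5128.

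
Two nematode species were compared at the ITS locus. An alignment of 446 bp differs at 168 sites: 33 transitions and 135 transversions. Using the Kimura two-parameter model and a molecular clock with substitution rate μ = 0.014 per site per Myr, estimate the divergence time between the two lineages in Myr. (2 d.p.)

P = 33/446 ≈ 0.073991 and Q = 135/446 ≈ 0.302691.
Under the Kimura two-parameter model, d = −½ ln(1 − 2P − Q) − ¼ ln(1 − 2Q).
1 − 2P − Q = 0.549327, giving −½ ln(0.549327) = 0.299531.
1 − 2Q = 0.394618, giving −¼ ln(0.394618) = 0.232459.
d = 0.299531 + 0.232459 = 0.531990.
Under a molecular clock d = 2μt, so t = d/(2μ) = 0.531990 / (2 × 0.014) = 19.00 Myr.

19.00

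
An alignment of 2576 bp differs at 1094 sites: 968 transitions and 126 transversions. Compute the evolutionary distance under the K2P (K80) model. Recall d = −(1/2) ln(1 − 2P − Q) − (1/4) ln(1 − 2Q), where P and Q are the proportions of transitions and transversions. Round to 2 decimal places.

0.83

P = 968/2576 ≈ 0.375776 and Q = 126/2576 ≈ 0.048913.
Under the Kimura two-parameter model, d = −½ ln(1 − 2P − Q) − ¼ ln(1 − 2Q).
1 − 2P − Q = 0.199535, giving −½ ln(0.199535) = 0.805883.
1 − 2Q = 0.902174, giving −¼ ln(0.902174) = 0.025737.
d = 0.805883 + 0.025737 = 0.831620.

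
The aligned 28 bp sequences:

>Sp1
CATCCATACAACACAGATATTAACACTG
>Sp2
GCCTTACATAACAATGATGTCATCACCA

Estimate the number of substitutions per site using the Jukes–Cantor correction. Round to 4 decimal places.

The sequences differ at 14 of 28 sites, so p = 14/28 = 0.5.
d = −(3/4) ln(1 − 4p/3) = −0.75 ln(1 − 0.666667) = −0.75 ln(0.333333)
  = −0.75 × (-1.098613) = 0.823960 substitutions/site.

0.8240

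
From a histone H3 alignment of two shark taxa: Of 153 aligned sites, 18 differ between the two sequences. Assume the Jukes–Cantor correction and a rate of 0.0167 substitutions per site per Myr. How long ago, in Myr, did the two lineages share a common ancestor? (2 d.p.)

p = 18/153 ≈ 0.117647.
d = −(3/4) ln(1 − 4p/3) = −0.75 ln(1 − 0.156863) = −0.75 ln(0.843137)
  = −0.75 × (-0.170626) = 0.127970 substitutions/site.
Under a molecular clock d = 2μt, so t = d/(2μ) = 0.127970 / (2 × 0.0167) = 3.83 Myr.

3.83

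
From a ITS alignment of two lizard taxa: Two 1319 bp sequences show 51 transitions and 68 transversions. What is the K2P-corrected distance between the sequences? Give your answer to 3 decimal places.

P = 51/1319 ≈ 0.038666 and Q = 68/1319 ≈ 0.051554.
Under the Kimura two-parameter model, d = −½ ln(1 − 2P − Q) − ¼ ln(1 − 2Q).
1 − 2P − Q = 0.871114, giving −½ ln(0.871114) = 0.068991.
1 − 2Q = 0.896892, giving −¼ ln(0.896892) = 0.027205.
d = 0.068991 + 0.027205 = 0.096196.

0.096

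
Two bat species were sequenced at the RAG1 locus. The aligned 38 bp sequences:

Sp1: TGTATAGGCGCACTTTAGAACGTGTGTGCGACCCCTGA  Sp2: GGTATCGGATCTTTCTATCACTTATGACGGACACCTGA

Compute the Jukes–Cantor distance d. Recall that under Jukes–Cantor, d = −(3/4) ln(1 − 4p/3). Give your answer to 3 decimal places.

0.560

The sequences differ at 15 of 38 sites, so p = 15/38 ≈ 0.394737.
d = −(3/4) ln(1 − 4p/3) = −0.75 ln(1 − 0.526316) = −0.75 ln(0.473684)
  = −0.75 × (-0.747215) = 0.560411 substitutions/site.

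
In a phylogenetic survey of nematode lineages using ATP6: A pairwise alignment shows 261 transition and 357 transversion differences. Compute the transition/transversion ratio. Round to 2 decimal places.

R = 261/357 = 0.731092… ≈ 0.73 (to 2 d.p.).

0.73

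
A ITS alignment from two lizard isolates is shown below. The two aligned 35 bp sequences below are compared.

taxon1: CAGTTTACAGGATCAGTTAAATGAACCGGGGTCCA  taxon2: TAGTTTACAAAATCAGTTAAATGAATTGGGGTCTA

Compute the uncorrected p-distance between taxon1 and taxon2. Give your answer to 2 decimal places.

The sequences differ at 6 of 35 positions (sites 1, 10, 11, 26, 27, 34).
p = 6/35 = 0.171428… ≈ 0.17 (to 2 d.p.).

0.17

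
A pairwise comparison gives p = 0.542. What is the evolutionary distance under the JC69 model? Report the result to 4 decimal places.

d = −(3/4) ln(1 − 4p/3) = −0.75 ln(1 − 0.722667) = −0.75 ln(0.277333)
  = −0.75 × (-1.282536) = 0.961902 substitutions/site.

0.9619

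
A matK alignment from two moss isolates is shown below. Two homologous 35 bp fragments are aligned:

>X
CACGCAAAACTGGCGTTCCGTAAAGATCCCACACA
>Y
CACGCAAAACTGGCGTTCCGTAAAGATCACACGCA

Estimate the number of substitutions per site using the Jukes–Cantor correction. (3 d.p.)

0.059

The sequences differ at 2 of 35 sites (29, 33), so p = 2/35 ≈ 0.057143.
d = −(3/4) ln(1 − 4p/3) = −0.75 ln(1 − 0.076191) = −0.75 ln(0.923809)
  = −0.75 × (-0.079250) = 0.059438 substitutions/site.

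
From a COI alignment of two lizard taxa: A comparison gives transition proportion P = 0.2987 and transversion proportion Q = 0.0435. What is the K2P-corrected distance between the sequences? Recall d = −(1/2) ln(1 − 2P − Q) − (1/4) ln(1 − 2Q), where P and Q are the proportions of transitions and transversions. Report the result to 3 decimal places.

0.535

Under the Kimura two-parameter model, d = −½ ln(1 − 2P − Q) − ¼ ln(1 − 2Q).
1 − 2P − Q = 0.3591, giving −½ ln(0.3591) = 0.512077.
1 − 2Q = 0.913, giving −¼ ln(0.913) = 0.022755.
d = 0.512077 + 0.022755 = 0.534832.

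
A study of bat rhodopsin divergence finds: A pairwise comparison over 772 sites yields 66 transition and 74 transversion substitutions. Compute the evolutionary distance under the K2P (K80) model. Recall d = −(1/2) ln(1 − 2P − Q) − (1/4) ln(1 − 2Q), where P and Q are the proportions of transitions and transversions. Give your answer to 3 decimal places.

0.208

P = 66/772 ≈ 0.085492 and Q = 74/772 ≈ 0.095855.
Under the Kimura two-parameter model, d = −½ ln(1 − 2P − Q) − ¼ ln(1 − 2Q).
1 − 2P − Q = 0.733161, giving −½ ln(0.733161) = 0.155195.
1 − 2Q = 0.80829, giving −¼ ln(0.80829) = 0.053209.
d = 0.155195 + 0.053209 = 0.208404.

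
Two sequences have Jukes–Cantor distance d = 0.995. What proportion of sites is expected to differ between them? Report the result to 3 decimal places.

0.551

p = (3/4)(1 − e^(−4d/3)) = 0.75 × (1 − e^(-1.326667)) = 0.75 × (1 − 0.265360) = 0.550980.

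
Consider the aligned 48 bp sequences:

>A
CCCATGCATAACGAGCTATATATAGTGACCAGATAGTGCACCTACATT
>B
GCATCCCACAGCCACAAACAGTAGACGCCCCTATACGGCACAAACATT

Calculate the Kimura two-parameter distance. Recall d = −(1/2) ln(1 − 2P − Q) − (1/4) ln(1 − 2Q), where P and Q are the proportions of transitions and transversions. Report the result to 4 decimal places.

Of 48 sites, 7 differences are transitions and 18 are transversions, so P = 7/48 ≈ 0.145833 and Q = 18/48 = 0.375.
Under the Kimura two-parameter model, d = −½ ln(1 − 2P − Q) − ¼ ln(1 − 2Q).
1 − 2P − Q = 0.333334, giving −½ ln(0.333334) = 0.549305.
1 − 2Q = 0.25, giving −¼ ln(0.25) = 0.346574.
d = 0.549305 + 0.346574 = 0.895879.

0.8959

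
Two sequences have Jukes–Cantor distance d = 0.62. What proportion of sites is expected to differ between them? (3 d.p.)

p = (3/4)(1 − e^(−4d/3)) = 0.75 × (1 − e^(-0.826667)) = 0.75 × (1 − 0.437505) = 0.421871.

0.422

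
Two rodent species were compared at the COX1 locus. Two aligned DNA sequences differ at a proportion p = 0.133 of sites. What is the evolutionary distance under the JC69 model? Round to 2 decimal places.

0.15

d = −(3/4) ln(1 − 4p/3) = −0.75 ln(1 − 0.177333) = −0.75 ln(0.822667)
  = −0.75 × (-0.195204) = 0.146403 substitutions/site.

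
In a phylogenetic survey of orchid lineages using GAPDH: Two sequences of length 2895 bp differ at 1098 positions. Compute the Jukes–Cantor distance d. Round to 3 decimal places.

p = 1098/2895 ≈ 0.379275.
d = −(3/4) ln(1 − 4p/3) = −0.75 ln(1 − 0.5057) = −0.75 ln(0.4943)
  = −0.75 × (-0.704613) = 0.528460 substitutions/site.

0.528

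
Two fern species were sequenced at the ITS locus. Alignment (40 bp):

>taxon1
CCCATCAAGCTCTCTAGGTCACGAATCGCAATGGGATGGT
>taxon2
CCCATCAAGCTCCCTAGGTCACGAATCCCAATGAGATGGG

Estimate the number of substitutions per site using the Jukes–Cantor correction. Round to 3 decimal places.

The sequences differ at 4 of 40 sites (13, 28, 34, 40), so p = 4/40 = 0.1.
d = −(3/4) ln(1 − 4p/3) = −0.75 ln(1 − 0.133333) = −0.75 ln(0.866667)
  = −0.75 × (-0.143100) = 0.107325 substitutions/site.

0.107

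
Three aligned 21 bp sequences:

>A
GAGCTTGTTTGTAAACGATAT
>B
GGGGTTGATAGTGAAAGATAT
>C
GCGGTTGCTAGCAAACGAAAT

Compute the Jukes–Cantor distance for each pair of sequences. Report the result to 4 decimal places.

A–B: 6/21 sites differ → p ≈ 0.285714, d = −0.75 ln(1 − 0.380952) = 0.359679 ≈ 0.3597.
A–C: 6/21 sites differ → p ≈ 0.285714, d = −0.75 ln(1 − 0.380952) = 0.359679 ≈ 0.3597.
B–C: 6/21 sites differ → p ≈ 0.285714, d = −0.75 ln(1 − 0.380952) = 0.359679 ≈ 0.3597.

d(A,B) = 0.3597, d(A,C) = 0.3597, d(B,C) = 0.3597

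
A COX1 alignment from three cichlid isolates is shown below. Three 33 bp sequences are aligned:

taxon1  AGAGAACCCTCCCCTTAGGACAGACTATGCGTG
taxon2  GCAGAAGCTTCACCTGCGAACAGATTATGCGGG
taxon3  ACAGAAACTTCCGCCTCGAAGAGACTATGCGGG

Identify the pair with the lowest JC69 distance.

taxon1–taxon2: 10/33 differ, p = 0.303, d = 0.388.
taxon1–taxon3: 9/33 differ, p = 0.273, d = 0.339.
taxon2–taxon3: 8/33 differ, p = 0.242, d = 0.293.
The smallest distance is between taxon2 and taxon3.

taxon2 and taxon3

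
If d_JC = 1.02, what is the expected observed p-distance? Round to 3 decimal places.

0.558

p = (3/4)(1 − e^(−4d/3)) = 0.75 × (1 − e^(-1.36)) = 0.75 × (1 − 0.256661) = 0.557504.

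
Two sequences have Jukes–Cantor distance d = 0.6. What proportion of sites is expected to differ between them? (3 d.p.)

0.413

p = (3/4)(1 − e^(−4d/3)) = 0.75 × (1 − e^(-0.8)) = 0.75 × (1 − 0.449329) = 0.413003.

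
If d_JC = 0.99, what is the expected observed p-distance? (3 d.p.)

0.550

p = (3/4)(1 − e^(−4d/3)) = 0.75 × (1 − e^(-1.32)) = 0.75 × (1 − 0.267135) = 0.549649.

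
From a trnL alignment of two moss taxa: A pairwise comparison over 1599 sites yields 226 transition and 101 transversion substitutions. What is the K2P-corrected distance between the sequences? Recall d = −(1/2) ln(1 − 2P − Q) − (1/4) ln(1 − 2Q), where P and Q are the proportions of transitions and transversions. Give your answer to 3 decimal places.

0.246

P = 226/1599 ≈ 0.141338 and Q = 101/1599 ≈ 0.063164.
Under the Kimura two-parameter model, d = −½ ln(1 − 2P − Q) − ¼ ln(1 − 2Q).
1 − 2P − Q = 0.65416, giving −½ ln(0.65416) = 0.212202.
1 − 2Q = 0.873672, giving −¼ ln(0.873672) = 0.033763.
d = 0.212202 + 0.033763 = 0.245965.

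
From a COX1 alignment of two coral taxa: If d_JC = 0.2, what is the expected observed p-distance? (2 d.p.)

p = (3/4)(1 − e^(−4d/3)) = 0.75 × (1 − e^(-0.266667)) = 0.75 × (1 − 0.765928) = 0.175554.

0.18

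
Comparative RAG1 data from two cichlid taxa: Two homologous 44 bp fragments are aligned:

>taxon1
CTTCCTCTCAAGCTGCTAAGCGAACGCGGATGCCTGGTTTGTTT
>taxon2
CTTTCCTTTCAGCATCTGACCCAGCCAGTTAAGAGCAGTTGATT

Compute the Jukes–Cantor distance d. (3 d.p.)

0.974

The sequences differ at 24 of 44 sites, so p = 24/44 ≈ 0.545455.
d = −(3/4) ln(1 − 4p/3) = −0.75 ln(1 − 0.727273) = −0.75 ln(0.272727)
  = −0.75 × (-1.299284) = 0.974463 substitutions/site.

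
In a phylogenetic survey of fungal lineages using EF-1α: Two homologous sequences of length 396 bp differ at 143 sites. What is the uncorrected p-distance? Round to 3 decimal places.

0.361

p = 143/396 = 0.361111… ≈ 0.361 (to 3 d.p.).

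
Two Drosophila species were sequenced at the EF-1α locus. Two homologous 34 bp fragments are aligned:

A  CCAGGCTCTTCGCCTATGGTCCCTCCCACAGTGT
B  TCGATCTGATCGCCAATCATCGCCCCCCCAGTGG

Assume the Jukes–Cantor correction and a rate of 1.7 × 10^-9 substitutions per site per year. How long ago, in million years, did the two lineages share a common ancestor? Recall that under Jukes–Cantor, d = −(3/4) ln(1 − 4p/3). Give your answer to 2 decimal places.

157.27

The sequences differ at 13 of 34 sites, so p = 13/34 ≈ 0.382353.
d = −(3/4) ln(1 − 4p/3) = −0.75 ln(1 − 0.509804) = −0.75 ln(0.490196)
  = −0.75 × (-0.712950) = 0.534713 substitutions/site.
Under a molecular clock d = 2μt, so t = d/(2μ) = 0.534713 / (2 × 1.7 × 10^-9) = 157.27 million years.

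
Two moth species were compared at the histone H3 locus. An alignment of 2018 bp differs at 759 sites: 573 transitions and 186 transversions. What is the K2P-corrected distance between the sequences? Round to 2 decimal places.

0.59

P = 573/2018 ≈ 0.283944 and Q = 186/2018 ≈ 0.09217.
Under the Kimura two-parameter model, d = −½ ln(1 − 2P − Q) − ¼ ln(1 − 2Q).
1 − 2P − Q = 0.339942, giving −½ ln(0.339942) = 0.539490.
1 − 2Q = 0.81566, giving −¼ ln(0.81566) = 0.050939.
d = 0.539490 + 0.050939 = 0.590429.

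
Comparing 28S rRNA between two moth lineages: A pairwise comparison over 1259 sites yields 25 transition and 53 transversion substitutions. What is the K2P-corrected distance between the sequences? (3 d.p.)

P = 25/1259 ≈ 0.019857 and Q = 53/1259 ≈ 0.042097.
Under the Kimura two-parameter model, d = −½ ln(1 − 2P − Q) − ¼ ln(1 − 2Q).
1 − 2P − Q = 0.918189, giving −½ ln(0.918189) = 0.042676.
1 − 2Q = 0.915806, giving −¼ ln(0.915806) = 0.021988.
d = 0.042676 + 0.021988 = 0.064664.

0.065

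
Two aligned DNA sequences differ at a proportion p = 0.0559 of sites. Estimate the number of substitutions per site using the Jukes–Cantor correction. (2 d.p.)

d = −(3/4) ln(1 − 4p/3) = −0.75 ln(1 − 0.074533) = −0.75 ln(0.925467)
  = −0.75 × (-0.077457) = 0.058093 substitutions/site.

0.06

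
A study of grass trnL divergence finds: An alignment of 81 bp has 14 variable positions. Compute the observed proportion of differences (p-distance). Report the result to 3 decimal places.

0.173

p = 14/81 = 0.172839… ≈ 0.173 (to 3 d.p.).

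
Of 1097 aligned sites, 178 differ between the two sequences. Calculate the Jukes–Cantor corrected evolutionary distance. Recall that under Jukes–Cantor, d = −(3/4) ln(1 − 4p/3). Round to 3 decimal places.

0.183

p = 178/1097 ≈ 0.162261.
d = −(3/4) ln(1 − 4p/3) = −0.75 ln(1 − 0.216348) = −0.75 ln(0.783652)
  = −0.75 × (-0.243790) = 0.182843 substitutions/site.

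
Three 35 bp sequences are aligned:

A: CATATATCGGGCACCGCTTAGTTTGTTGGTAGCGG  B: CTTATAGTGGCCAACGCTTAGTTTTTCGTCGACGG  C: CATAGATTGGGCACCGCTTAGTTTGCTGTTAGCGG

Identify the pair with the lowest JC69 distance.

A–B: 11/35 differ, p = 0.314, d = 0.407.
A–C: 4/35 differ, p = 0.114, d = 0.124.
B–C: 11/35 differ, p = 0.314, d = 0.407.
The smallest distance is between A and C.

A and C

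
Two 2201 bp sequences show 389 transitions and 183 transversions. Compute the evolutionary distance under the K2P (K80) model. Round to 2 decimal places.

0.33

P = 389/2201 ≈ 0.176738 and Q = 183/2201 ≈ 0.083144.
Under the Kimura two-parameter model, d = −½ ln(1 − 2P − Q) − ¼ ln(1 − 2Q).
1 − 2P − Q = 0.56338, giving −½ ln(0.56338) = 0.286900.
1 − 2Q = 0.833712, giving −¼ ln(0.833712) = 0.045467.
d = 0.286900 + 0.045467 = 0.332367.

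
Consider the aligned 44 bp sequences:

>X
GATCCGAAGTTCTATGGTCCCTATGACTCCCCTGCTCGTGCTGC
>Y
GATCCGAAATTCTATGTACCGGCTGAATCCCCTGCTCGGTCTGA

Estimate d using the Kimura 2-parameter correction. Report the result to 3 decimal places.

Of 44 sites, 1 differences are transitions and 9 are transversions, so P = 1/44 ≈ 0.022727 and Q = 9/44 ≈ 0.204545.
Under the Kimura two-parameter model, d = −½ ln(1 − 2P − Q) − ¼ ln(1 − 2Q).
1 − 2P − Q = 0.750001, giving −½ ln(0.750001) = 0.143840.
1 − 2Q = 0.59091, giving −¼ ln(0.59091) = 0.131523.
d = 0.143840 + 0.131523 = 0.275363.

0.275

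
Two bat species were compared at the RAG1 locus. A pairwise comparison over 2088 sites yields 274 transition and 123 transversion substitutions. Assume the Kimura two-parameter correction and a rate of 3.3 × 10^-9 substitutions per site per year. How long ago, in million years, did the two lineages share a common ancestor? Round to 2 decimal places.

P = 274/2088 ≈ 0.131226 and Q = 123/2088 ≈ 0.058908.
Under the Kimura two-parameter model, d = −½ ln(1 − 2P − Q) − ¼ ln(1 − 2Q).
1 − 2P − Q = 0.67864, giving −½ ln(0.67864) = 0.193832.
1 − 2Q = 0.882184, giving −¼ ln(0.882184) = 0.031339.
d = 0.193832 + 0.031339 = 0.225171.
Under a molecular clock d = 2μt, so t = d/(2μ) = 0.225171 / (2 × 3.3 × 10^-9) = 34.12 million years.

34.12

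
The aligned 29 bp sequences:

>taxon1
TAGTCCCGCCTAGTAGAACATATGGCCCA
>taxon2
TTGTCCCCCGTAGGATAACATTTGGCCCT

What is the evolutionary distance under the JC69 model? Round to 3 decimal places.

0.291

The sequences differ at 7 of 29 sites (2, 8, 10, 14, 16, 22, 29), so p = 7/29 ≈ 0.241379.
d = −(3/4) ln(1 − 4p/3) = −0.75 ln(1 − 0.321839) = −0.75 ln(0.678161)
  = −0.75 × (-0.388371) = 0.291278 substitutions/site.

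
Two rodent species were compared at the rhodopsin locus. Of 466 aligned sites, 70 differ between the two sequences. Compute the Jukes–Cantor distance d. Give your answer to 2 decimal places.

0.17

p = 70/466 ≈ 0.150215.
d = −(3/4) ln(1 − 4p/3) = −0.75 ln(1 − 0.200287) = −0.75 ln(0.799713)
  = −0.75 × (-0.223502) = 0.167627 substitutions/site.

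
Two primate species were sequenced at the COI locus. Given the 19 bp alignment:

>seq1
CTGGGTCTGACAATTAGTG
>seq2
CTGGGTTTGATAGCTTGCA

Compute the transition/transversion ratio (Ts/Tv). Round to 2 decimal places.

Transitions are A↔G and C↔T; transversions are all other mismatches.
Transitions: 6. Transversions: 1.
R = 6/1 = 6.00.

6.00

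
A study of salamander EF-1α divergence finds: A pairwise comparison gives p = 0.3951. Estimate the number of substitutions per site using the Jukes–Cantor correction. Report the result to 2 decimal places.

0.56

d = −(3/4) ln(1 − 4p/3) = −0.75 ln(1 − 0.5268) = −0.75 ln(0.4732)
  = −0.75 × (-0.748237) = 0.561178 substitutions/site.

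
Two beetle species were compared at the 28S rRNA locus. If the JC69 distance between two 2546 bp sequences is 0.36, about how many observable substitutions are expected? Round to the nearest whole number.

Invert JC69: p = (3/4)(1 − e^(−4d/3)) = 0.75 × (1 − e^(-0.48)) = 0.75 × (1 − 0.618783) = 0.285913.
Expected differing sites = pL ≈ 0.285913 × 2546 = 727.934498 ≈ 728.

728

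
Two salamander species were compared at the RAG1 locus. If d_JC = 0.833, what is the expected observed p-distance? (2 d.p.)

p = (3/4)(1 − e^(−4d/3)) = 0.75 × (1 − e^(-1.110667)) = 0.75 × (1 − 0.329339) = 0.502996.

0.50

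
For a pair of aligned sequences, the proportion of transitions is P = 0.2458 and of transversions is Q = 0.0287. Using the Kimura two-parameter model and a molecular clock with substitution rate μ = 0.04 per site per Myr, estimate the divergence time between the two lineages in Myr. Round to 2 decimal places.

4.78

Under the Kimura two-parameter model, d = −½ ln(1 − 2P − Q) − ¼ ln(1 − 2Q).
1 − 2P − Q = 0.4797, giving −½ ln(0.4797) = 0.367297.
1 − 2Q = 0.9426, giving −¼ ln(0.9426) = 0.014778.
d = 0.367297 + 0.014778 = 0.382075.
Under a molecular clock d = 2μt, so t = d/(2μ) = 0.382075 / (2 × 0.04) = 4.78 Myr.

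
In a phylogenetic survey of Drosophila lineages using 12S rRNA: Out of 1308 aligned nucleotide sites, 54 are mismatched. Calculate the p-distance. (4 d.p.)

p = 54/1308 = 0.041284… ≈ 0.0413 (to 4 d.p.).

0.0413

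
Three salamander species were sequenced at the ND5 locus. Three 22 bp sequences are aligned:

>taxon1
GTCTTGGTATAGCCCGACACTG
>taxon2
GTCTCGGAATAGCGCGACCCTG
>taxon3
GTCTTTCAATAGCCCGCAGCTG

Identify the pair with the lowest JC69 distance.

taxon1–taxon2: 4/22 differ, p = 0.182, d = 0.208.
taxon1–taxon3: 6/22 differ, p = 0.273, d = 0.339.
taxon2–taxon3: 7/22 differ, p = 0.318, d = 0.414.
The smallest distance is between taxon1 and taxon2.

taxon1 and taxon2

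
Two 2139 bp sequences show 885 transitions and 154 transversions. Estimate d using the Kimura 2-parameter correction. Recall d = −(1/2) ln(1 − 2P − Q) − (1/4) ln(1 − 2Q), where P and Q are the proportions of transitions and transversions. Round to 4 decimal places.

1.1876

P = 885/2139 ≈ 0.413745 and Q = 154/2139 ≈ 0.071996.
Under the Kimura two-parameter model, d = −½ ln(1 − 2P − Q) − ¼ ln(1 − 2Q).
1 − 2P − Q = 0.100514, giving −½ ln(0.100514) = 1.148729.
1 − 2Q = 0.856008, giving −¼ ln(0.856008) = 0.038869.
d = 1.148729 + 0.038869 = 1.187598.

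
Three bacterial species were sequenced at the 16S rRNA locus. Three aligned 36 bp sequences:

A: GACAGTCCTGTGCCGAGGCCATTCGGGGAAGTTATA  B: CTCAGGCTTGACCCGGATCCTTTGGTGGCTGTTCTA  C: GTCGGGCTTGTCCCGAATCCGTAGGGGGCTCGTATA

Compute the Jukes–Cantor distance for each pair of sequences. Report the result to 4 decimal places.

d(A,B) = 0.6082, d(A,C) = 0.5482, d(B,C) = 0.3470

A–B: 15/36 sites differ → p ≈ 0.416667, d = −0.75 ln(1 − 0.555556) = 0.608198 ≈ 0.6082.
A–C: 14/36 sites differ → p ≈ 0.388889, d = −0.75 ln(1 − 0.518519) = 0.548166 ≈ 0.5482.
B–C: 10/36 sites differ → p ≈ 0.277778, d = −0.75 ln(1 − 0.370371) = 0.346968 ≈ 0.3470.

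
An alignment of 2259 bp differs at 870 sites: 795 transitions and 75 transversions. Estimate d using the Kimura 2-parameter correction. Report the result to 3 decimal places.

0.685

P = 795/2259 ≈ 0.351926 and Q = 75/2259 ≈ 0.033201.
Under the Kimura two-parameter model, d = −½ ln(1 − 2P − Q) − ¼ ln(1 − 2Q).
1 − 2P − Q = 0.262947, giving −½ ln(0.262947) = 0.667901.
1 − 2Q = 0.933598, giving −¼ ln(0.933598) = 0.017177.
d = 0.667901 + 0.017177 = 0.685078.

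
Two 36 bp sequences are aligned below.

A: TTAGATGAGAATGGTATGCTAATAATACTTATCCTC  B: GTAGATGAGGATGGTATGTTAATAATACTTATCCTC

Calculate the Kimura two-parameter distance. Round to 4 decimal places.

Of 36 sites, 2 differences are transitions and 1 are transversions, so P = 2/36 ≈ 0.055556 and Q = 1/36 ≈ 0.027778.
Under the Kimura two-parameter model, d = −½ ln(1 − 2P − Q) − ¼ ln(1 − 2Q).
1 − 2P − Q = 0.86111, giving −½ ln(0.86111) = 0.074767.
1 − 2Q = 0.944444, giving −¼ ln(0.944444) = 0.014290.
d = 0.074767 + 0.014290 = 0.089057.

0.0891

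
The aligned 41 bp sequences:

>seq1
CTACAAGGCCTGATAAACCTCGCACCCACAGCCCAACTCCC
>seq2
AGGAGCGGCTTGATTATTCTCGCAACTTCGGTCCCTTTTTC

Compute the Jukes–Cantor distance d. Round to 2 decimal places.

0.79

The sequences differ at 20 of 41 sites, so p = 20/41 ≈ 0.487805.
d = −(3/4) ln(1 − 4p/3) = −0.75 ln(1 − 0.650407) = −0.75 ln(0.349593)
  = −0.75 × (-1.050986) = 0.788240 substitutions/site.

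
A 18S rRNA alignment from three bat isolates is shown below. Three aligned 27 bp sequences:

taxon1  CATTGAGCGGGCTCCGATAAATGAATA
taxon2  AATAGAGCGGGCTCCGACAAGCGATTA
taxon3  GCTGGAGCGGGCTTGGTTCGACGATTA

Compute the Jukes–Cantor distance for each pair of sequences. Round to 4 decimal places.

d(taxon1,taxon2) = 0.2635, d(taxon1,taxon3) = 0.5107, d(taxon2,taxon3) = 0.5107

taxon1–taxon2: 6/27 sites differ → p ≈ 0.222222, d = −0.75 ln(1 − 0.296296) = 0.263548 ≈ 0.2635.
taxon1–taxon3: 10/27 sites differ → p ≈ 0.37037, d = −0.75 ln(1 − 0.493827) = 0.510658 ≈ 0.5107.
taxon2–taxon3: 10/27 sites differ → p ≈ 0.37037, d = −0.75 ln(1 − 0.493827) = 0.510658 ≈ 0.5107.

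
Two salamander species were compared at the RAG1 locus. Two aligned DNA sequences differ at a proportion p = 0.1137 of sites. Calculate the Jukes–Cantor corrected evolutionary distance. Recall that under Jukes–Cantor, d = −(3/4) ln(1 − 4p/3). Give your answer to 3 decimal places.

d = −(3/4) ln(1 − 4p/3) = −0.75 ln(1 − 0.1516) = −0.75 ln(0.8484)
  = −0.75 × (-0.164403) = 0.123302 substitutions/site.

0.123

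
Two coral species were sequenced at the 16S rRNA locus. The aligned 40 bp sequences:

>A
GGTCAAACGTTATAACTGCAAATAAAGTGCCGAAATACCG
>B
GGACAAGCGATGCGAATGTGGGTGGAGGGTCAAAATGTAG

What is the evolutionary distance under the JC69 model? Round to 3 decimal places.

The sequences differ at 19 of 40 sites, so p = 19/40 = 0.475.
d = −(3/4) ln(1 − 4p/3) = −0.75 ln(1 − 0.633333) = −0.75 ln(0.366667)
  = −0.75 × (-1.003301) = 0.752476 substitutions/site.

0.752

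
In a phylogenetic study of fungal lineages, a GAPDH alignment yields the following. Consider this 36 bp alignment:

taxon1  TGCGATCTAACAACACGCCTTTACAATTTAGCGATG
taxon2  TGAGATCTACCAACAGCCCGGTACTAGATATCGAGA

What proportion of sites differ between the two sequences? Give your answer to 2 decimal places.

The sequences differ at 12 of 36 positions.
p = 12/36 = 0.333333… ≈ 0.33 (to 2 d.p.).

0.33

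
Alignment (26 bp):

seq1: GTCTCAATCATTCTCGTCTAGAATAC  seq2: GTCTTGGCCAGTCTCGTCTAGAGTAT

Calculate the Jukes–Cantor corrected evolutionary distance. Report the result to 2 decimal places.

The sequences differ at 7 of 26 sites (5, 6, 7, 8, 11, 23, 26), so p = 7/26 ≈ 0.269231.
d = −(3/4) ln(1 − 4p/3) = −0.75 ln(1 − 0.358975) = −0.75 ln(0.641025)
  = −0.75 × (-0.444687) = 0.333515 substitutions/site.

0.33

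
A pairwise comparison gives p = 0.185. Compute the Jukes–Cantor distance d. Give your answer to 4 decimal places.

0.2124

d = −(3/4) ln(1 − 4p/3) = −0.75 ln(1 − 0.246667) = −0.75 ln(0.753333)
  = −0.75 × (-0.283248) = 0.212436 substitutions/site.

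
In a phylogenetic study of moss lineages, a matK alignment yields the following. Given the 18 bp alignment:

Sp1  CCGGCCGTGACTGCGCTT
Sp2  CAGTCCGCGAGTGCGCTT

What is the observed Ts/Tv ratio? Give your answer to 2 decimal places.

0.33

Transitions are A↔G and C↔T; transversions are all other mismatches.
Transitions: 1. Transversions: 3.
R = 1/3 = 0.333333… ≈ 0.33 (to 2 d.p.).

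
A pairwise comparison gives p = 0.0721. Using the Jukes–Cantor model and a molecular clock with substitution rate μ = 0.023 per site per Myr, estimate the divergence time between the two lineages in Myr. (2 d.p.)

d = −(3/4) ln(1 − 4p/3) = −0.75 ln(1 − 0.096133) = −0.75 ln(0.903867)
  = −0.75 × (-0.101073) = 0.075805 substitutions/site.
Under a molecular clock d = 2μt, so t = d/(2μ) = 0.075805 / (2 × 0.023) = 1.65 Myr.

1.65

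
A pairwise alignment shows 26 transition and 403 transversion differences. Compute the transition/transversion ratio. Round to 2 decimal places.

R = 26/403 = 0.064516… ≈ 0.06 (to 2 d.p.).

0.06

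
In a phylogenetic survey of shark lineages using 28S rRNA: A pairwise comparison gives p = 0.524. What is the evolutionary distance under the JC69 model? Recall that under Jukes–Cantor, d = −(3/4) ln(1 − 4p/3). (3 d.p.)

d = −(3/4) ln(1 − 4p/3) = −0.75 ln(1 − 0.698667) = −0.75 ln(0.301333)
  = −0.75 × (-1.199539) = 0.899654 substitutions/site.

0.900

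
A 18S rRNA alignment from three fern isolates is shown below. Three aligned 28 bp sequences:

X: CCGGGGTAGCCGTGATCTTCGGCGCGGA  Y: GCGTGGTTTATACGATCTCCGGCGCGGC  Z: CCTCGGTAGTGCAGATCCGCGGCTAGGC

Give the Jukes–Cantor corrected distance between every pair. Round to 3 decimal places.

d(X,Y) = 0.485, d(X,Z) = 0.556, d(Y,Z) = 0.724

X–Y: 10/28 sites differ → p ≈ 0.357143, d = −0.75 ln(1 − 0.476191) = 0.484971 ≈ 0.485.
X–Z: 11/28 sites differ → p ≈ 0.392857, d = −0.75 ln(1 − 0.523809) = 0.556452 ≈ 0.556.
Y–Z: 13/28 sites differ → p ≈ 0.464286, d = −0.75 ln(1 − 0.619048) = 0.723811 ≈ 0.724.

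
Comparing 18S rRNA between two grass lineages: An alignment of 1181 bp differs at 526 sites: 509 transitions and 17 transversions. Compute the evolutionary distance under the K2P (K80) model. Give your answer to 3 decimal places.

1.053

P = 509/1181 ≈ 0.430991 and Q = 17/1181 ≈ 0.014395.
Under the Kimura two-parameter model, d = −½ ln(1 − 2P − Q) − ¼ ln(1 − 2Q).
1 − 2P − Q = 0.123623, giving −½ ln(0.123623) = 1.045259.
1 − 2Q = 0.97121, giving −¼ ln(0.97121) = 0.007303.
d = 1.045259 + 0.007303 = 1.052562.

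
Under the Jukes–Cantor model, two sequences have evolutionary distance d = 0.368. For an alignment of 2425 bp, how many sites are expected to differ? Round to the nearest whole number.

705

Invert JC69: p = (3/4)(1 − e^(−4d/3)) = 0.75 × (1 − e^(-0.490667)) = 0.75 × (1 − 0.612218) = 0.290837.
Expected differing sites = pL ≈ 0.290837 × 2425 = 705.279725 ≈ 705.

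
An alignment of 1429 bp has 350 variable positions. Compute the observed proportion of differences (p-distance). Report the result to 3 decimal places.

0.245

p = 350/1429 = 0.244926… ≈ 0.245 (to 3 d.p.).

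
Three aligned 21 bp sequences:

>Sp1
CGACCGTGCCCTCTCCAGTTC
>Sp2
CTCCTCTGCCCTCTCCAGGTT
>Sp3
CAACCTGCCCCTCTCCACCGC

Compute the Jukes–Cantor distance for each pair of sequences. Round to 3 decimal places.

d(Sp1,Sp2) = 0.360, d(Sp1,Sp3) = 0.441, d(Sp2,Sp3) = 0.756

Sp1–Sp2: 6/21 sites differ → p ≈ 0.285714, d = −0.75 ln(1 − 0.380952) = 0.359679 ≈ 0.360.
Sp1–Sp3: 7/21 sites differ → p ≈ 0.333333, d = −0.75 ln(1 − 0.444444) = 0.440839 ≈ 0.441.
Sp2–Sp3: 10/21 sites differ → p ≈ 0.47619, d = −0.75 ln(1 − 0.63492) = 0.755729 ≈ 0.756.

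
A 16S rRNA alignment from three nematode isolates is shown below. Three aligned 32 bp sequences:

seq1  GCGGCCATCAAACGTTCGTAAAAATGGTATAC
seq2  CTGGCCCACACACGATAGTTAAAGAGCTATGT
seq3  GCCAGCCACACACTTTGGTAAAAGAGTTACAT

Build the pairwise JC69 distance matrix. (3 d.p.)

d(seq1,seq2) = 0.585, d(seq1,seq3) = 0.585, d(seq2,seq3) = 0.520

seq1–seq2: 13/32 sites differ → p = 0.40625, d = −0.75 ln(1 − 0.541667) = 0.585119 ≈ 0.585.
seq1–seq3: 13/32 sites differ → p = 0.40625, d = −0.75 ln(1 − 0.541667) = 0.585119 ≈ 0.585.
seq2–seq3: 12/32 sites differ → p = 0.375, d = −0.75 ln(1 − 0.5) = 0.519860 ≈ 0.520.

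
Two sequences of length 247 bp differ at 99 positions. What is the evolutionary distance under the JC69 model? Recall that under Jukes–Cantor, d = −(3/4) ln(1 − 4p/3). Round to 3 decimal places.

p = 99/247 ≈ 0.40081.
d = −(3/4) ln(1 − 4p/3) = −0.75 ln(1 − 0.534413) = −0.75 ln(0.465587)
  = −0.75 × (-0.764456) = 0.573342 substitutions/site.

0.573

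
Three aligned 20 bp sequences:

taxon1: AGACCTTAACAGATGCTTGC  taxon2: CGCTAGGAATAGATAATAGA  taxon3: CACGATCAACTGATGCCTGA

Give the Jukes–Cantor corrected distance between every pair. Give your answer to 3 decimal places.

taxon1–taxon2: 11/20 sites differ → p = 0.55, d = −0.75 ln(1 − 0.733333) = 0.991316 ≈ 0.991.
taxon1–taxon3: 9/20 sites differ → p = 0.45, d = −0.75 ln(1 − 0.6) = 0.687218 ≈ 0.687.
taxon2–taxon3: 10/20 sites differ → p = 0.5, d = −0.75 ln(1 − 0.666667) = 0.823960 ≈ 0.824.

d(taxon1,taxon2) = 0.991, d(taxon1,taxon3) = 0.687, d(taxon2,taxon3) = 0.824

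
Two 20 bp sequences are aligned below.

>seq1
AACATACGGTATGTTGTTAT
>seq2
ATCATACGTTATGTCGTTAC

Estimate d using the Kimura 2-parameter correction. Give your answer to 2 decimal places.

0.23

Of 20 sites, 2 differences are transitions and 2 are transversions, so P = 2/20 = 0.1 and Q = 2/20 = 0.1.
Under the Kimura two-parameter model, d = −½ ln(1 − 2P − Q) − ¼ ln(1 − 2Q).
1 − 2P − Q = 0.7, giving −½ ln(0.7) = 0.178337.
1 − 2Q = 0.8, giving −¼ ln(0.8) = 0.055786.
d = 0.178337 + 0.055786 = 0.234123.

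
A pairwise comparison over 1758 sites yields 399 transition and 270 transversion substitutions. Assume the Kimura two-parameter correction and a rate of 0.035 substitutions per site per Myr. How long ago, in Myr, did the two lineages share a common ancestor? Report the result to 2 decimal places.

7.99

P = 399/1758 ≈ 0.226962 and Q = 270/1758 ≈ 0.153584.
Under the Kimura two-parameter model, d = −½ ln(1 − 2P − Q) − ¼ ln(1 − 2Q).
1 − 2P − Q = 0.392492, giving −½ ln(0.392492) = 0.467620.
1 − 2Q = 0.692832, giving −¼ ln(0.692832) = 0.091742.
d = 0.467620 + 0.091742 = 0.559362.
Under a molecular clock d = 2μt, so t = d/(2μ) = 0.559362 / (2 × 0.035) = 7.99 Myr.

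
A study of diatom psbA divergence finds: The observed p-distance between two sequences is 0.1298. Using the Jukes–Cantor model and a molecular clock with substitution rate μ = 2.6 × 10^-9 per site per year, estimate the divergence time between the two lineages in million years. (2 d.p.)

d = −(3/4) ln(1 − 4p/3) = −0.75 ln(1 − 0.173067) = −0.75 ln(0.826933)
  = −0.75 × (-0.190032) = 0.142524 substitutions/site.
Under a molecular clock d = 2μt, so t = d/(2μ) = 0.142524 / (2 × 2.6 × 10^-9) = 27.41 million years.

27.41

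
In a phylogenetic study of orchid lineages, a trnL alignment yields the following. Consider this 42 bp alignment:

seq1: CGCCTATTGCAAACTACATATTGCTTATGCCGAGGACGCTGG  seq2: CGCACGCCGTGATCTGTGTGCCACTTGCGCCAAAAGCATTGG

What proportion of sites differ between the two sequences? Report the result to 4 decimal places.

The sequences differ at 23 of 42 positions.
p = 23/42 = 0.547619… ≈ 0.5476 (to 4 d.p.).

0.5476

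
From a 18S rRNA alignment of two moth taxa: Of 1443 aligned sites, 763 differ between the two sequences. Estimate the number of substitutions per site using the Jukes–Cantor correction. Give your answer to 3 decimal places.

p = 763/1443 ≈ 0.52876.
d = −(3/4) ln(1 − 4p/3) = −0.75 ln(1 − 0.705013) = −0.75 ln(0.294987)
  = −0.75 × (-1.220824) = 0.915618 substitutions/site.

0.916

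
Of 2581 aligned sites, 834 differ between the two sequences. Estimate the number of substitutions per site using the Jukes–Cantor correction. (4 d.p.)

p = 834/2581 ≈ 0.323131.
d = −(3/4) ln(1 − 4p/3) = −0.75 ln(1 − 0.430841) = −0.75 ln(0.569159)
  = −0.75 × (-0.563595) = 0.422696 substitutions/site.

0.4227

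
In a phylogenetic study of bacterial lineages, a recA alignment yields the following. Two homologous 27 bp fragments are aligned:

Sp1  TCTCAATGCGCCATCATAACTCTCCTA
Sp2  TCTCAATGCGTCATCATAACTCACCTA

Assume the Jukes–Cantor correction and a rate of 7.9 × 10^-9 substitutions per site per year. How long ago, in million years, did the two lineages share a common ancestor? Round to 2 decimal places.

The sequences differ at 2 of 27 sites (11, 23), so p = 2/27 ≈ 0.074074.
d = −(3/4) ln(1 − 4p/3) = −0.75 ln(1 − 0.098765) = −0.75 ln(0.901235)
  = −0.75 × (-0.103989) = 0.077992 substitutions/site.
Under a molecular clock d = 2μt, so t = d/(2μ) = 0.077992 / (2 × 7.9 × 10^-9) = 4.94 million years.

4.94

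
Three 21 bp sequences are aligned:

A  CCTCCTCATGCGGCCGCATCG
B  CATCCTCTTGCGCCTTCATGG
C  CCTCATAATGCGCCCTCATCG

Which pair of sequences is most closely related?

A–B: 6/21 differ, p = 0.286, d = 0.360.
A–C: 4/21 differ, p = 0.190, d = 0.220.
B–C: 6/21 differ, p = 0.286, d = 0.360.
The smallest distance is between A and C.

A and C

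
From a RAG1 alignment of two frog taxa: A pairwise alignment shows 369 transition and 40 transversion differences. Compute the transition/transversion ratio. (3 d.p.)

R = 369/40 = 9.225.

9.225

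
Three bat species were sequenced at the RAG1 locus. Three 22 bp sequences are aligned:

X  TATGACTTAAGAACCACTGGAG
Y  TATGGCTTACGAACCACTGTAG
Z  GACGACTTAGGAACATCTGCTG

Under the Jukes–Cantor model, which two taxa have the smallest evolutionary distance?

X–Y: 3/22 differ, p = 0.136, d = 0.151.
X–Z: 7/22 differ, p = 0.318, d = 0.414.
Y–Z: 8/22 differ, p = 0.364, d = 0.497.
The smallest distance is between X and Y.

X and Y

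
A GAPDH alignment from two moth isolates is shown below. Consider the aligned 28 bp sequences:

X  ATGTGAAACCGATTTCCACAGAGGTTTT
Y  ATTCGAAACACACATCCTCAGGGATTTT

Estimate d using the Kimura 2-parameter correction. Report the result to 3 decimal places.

Of 28 sites, 4 differences are transitions and 5 are transversions, so P = 4/28 ≈ 0.142857 and Q = 5/28 ≈ 0.178571.
Under the Kimura two-parameter model, d = −½ ln(1 − 2P − Q) − ¼ ln(1 − 2Q).
1 − 2P − Q = 0.535715, giving −½ ln(0.535715) = 0.312076.
1 − 2Q = 0.642858, giving −¼ ln(0.642858) = 0.110458.
d = 0.312076 + 0.110458 = 0.422534.

0.423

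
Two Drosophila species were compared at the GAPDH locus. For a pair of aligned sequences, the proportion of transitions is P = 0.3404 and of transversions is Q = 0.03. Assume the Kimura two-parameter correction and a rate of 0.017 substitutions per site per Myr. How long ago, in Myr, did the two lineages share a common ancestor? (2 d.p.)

Under the Kimura two-parameter model, d = −½ ln(1 − 2P − Q) − ¼ ln(1 − 2Q).
1 − 2P − Q = 0.2892, giving −½ ln(0.2892) = 0.620318.
1 − 2Q = 0.94, giving −¼ ln(0.94) = 0.015469.
d = 0.620318 + 0.015469 = 0.635787.
Under a molecular clock d = 2μt, so t = d/(2μ) = 0.635787 / (2 × 0.017) = 18.70 Myr.

18.70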